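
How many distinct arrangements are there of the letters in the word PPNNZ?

Letter multiplicities in PPNNZ: N×2, P×2, Z×1.
Dividing 5! = 120 by 2!·2! = 4 for the repeated letters gives 30.

30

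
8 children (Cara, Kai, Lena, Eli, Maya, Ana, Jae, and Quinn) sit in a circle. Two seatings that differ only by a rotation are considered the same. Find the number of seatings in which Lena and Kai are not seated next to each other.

3600

Without the restriction there are (7)! = 5040 seatings.
Those with Lena next to Kai: fuse the pair into one unit and seat 7 units around a circle — 2·(6)! = 1440.
Subtracting, 5040 − 1440 = 3600.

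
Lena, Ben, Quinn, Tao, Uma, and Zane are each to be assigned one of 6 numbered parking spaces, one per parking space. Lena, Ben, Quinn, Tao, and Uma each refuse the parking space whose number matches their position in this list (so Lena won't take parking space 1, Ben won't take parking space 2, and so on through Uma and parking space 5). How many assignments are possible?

309

Let Aᵢ (for 1 ≤ i ≤ 5) be the placements that put person i in their forbidden parking space. Any j of these fix j positions, leaving (6−j)! ways to fill the rest, and there are C(5,j) ways to pick which j.
By inclusion–exclusion, the number of valid placements is Σ_{j=0}^{5} (−1)^j C(5,j)·(6−j)!.
Computing: 720 − 600 + 240 − 60 + 10 − 1 = 309.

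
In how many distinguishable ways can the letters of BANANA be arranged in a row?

The 6 letters of BANANA have repeats: A appearing 3 times and N appearing twice.
Dividing 6! = 720 by 3!·2! = 12 for the repeated letters gives 60.

60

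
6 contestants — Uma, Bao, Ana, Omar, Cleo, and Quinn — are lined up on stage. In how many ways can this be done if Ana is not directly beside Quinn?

Of the 6! = 720 arrangements, those with Ana and Quinn adjacent number 2 × 5! = 240 (treat the pair as a block with 2 internal orders).
Complementary counting: 720 − 240 = 480.

480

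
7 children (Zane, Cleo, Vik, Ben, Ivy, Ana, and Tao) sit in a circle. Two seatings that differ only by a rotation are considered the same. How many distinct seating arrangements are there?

720

Seat Zane anywhere (absorbing the rotational symmetry), then permute the other 6: (6)! = 720.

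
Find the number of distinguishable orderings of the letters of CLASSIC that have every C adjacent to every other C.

Treat the 2 copies of C as a single block. The multiset to arrange is then {CC, A, I, L, S, S}, 6 items in all.
That gives (6)!/(2!) = 360 arrangements.

360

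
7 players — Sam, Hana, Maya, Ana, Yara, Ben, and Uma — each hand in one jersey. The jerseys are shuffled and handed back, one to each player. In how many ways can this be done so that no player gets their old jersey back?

This is the derangement count D_7: permutations of 7 items with no fixed point.
By inclusion–exclusion this is Σ_{j=0}^{7} (−1)^j C(7,j)·(7−j)!.
Computing: 5040 − 5040 + 2520 − 840 + 210 − 42 + 7 − 1 = 1854.

1854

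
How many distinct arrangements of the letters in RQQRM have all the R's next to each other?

12

Treat the 2 copies of R as a single block. The multiset to arrange is then {RR, M, Q, Q}, 4 items in all.
That gives (4)!/(2!) = 12 arrangements.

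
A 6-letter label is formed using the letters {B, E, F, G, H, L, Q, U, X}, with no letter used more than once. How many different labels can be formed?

60480

Choose and order 6 of the 9 symbols: the first letter has 9 options, the next 8, and so on down to 4.
That product is 9 × 8 × 7 × 6 × 5 × 4 = 60480.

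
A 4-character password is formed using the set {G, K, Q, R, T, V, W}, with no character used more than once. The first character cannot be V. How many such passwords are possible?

The first character has 7−1 = 6 choices (anything except V).
The remaining 3 characters are filled from the other 6 symbols without repetition: 6 × 5 × 4 = 120.
Total: 6 × 120 = 720.

720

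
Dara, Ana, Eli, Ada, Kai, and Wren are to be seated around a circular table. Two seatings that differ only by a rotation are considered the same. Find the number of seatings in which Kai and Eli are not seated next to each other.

All circular seatings of 6 people number (5)! = 120.
Those with Kai next to Eli: fuse the pair into one unit and seat 5 units around a circle — 2·(4)! = 48.
Subtracting, 120 − 48 = 72.

72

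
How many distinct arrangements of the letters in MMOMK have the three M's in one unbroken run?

6

Treat the 3 copies of M as a single block. The multiset to arrange is then {MMM, K, O}, 3 items in all.
All 3 items are distinct, so there are (3)! = 6 arrangements.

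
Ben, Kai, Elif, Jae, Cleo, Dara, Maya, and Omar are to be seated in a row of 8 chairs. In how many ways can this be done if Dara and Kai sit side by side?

10080

Treat {Dara, Kai} as a single unit. There are 7 units to order, and the pair itself can be ordered 2 ways.
That gives 2 × 7! = 2 × 5040 = 10080.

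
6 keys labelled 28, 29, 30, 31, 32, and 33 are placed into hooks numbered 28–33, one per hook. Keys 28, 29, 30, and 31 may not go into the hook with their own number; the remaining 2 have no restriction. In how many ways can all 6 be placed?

Let Aᵢ (for 28 ≤ i ≤ 31) be the placements that put key i in its forbidden hook. Any j of these fix j positions, leaving (6−j)! ways to fill the rest, and there are C(4,j) ways to pick which j.
By inclusion–exclusion, the number of valid placements is Σ_{j=0}^{4} (−1)^j C(4,j)·(6−j)!.
Computing: 720 − 480 + 144 − 24 + 2 = 362.

362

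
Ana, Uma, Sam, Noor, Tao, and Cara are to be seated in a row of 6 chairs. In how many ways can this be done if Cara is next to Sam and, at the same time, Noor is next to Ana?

96

Treat {Cara,Sam} as one block (2 orders) and {Noor,Ana} as another (2 orders).
That leaves 4 units to arrange: 2 × 2 × 4! = 4 × 24 = 96.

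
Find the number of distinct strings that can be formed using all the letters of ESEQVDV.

1260

Letter multiplicities in ESEQVDV: D×1, E×2, Q×1, S×1, V×2.
The number of distinct arrangements is 7!/(2!·2!) = 5040/4 = 1260.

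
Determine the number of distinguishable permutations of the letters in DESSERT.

1260

The 7 letters of DESSERT have repeats: E appearing twice and S appearing twice.
Dividing 7! = 5040 by 2!·2! = 4 for the repeated letters gives 1260.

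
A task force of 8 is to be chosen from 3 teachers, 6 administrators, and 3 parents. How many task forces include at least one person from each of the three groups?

477

Total 8-person selections from all 12: C(12,8) = 495.
Subtract selections that omit an entire group: no teachers → C(9,8) = 9; no administrators → C(6,8) = 0; no parents → C(9,8) = 9.
Add back selections omitting two groups (i.e. drawn from a single group): C(3,8) + C(6,8) + C(3,8) = 0.
By inclusion–exclusion: 495 − 18 + 0 = 477.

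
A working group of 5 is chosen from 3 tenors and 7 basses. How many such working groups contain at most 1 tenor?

126

Split by how many tenors are chosen (0 through 1).
Sum: C(3,0)·C(7,5) + C(3,1)·C(7,4) = 21 + 105 = 126.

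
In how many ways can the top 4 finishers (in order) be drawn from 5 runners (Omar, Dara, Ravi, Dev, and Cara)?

120

There are 5 choices for 1st place, 4 for 2nd, and so on down to 2 for position 4.
That gives 5 × 4 × 3 × 2 = 120.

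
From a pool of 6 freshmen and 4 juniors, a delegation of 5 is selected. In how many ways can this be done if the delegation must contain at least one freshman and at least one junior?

246

Unrestricted: C(10,5) = 252 ways to pick any 5 of the 10.
Selections missing a whole group: no freshmen → C(4,5) = 0; no juniors → C(6,5) = 6.
Both groups omitted at once is impossible, so 252 − 6 = 246.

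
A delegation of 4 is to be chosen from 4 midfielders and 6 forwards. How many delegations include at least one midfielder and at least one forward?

Unrestricted: C(10,4) = 210 ways to pick any 4 of the 10.
Selections missing a whole group: no midfielders → C(6,4) = 15; no forwards → C(4,4) = 1.
Both groups omitted at once is impossible, so 210 − 16 = 194.

194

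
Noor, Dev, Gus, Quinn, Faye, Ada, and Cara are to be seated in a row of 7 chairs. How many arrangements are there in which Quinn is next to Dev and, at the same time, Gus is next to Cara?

480

Treat {Quinn,Dev} as one block (2 orders) and {Gus,Cara} as another (2 orders).
That leaves 5 units to arrange: 2 × 2 × 5! = 4 × 120 = 480.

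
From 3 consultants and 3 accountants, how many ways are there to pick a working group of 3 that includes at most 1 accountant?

10

Split by how many accountants are chosen (0 through 1).
Sum: C(3,0)·C(3,3) + C(3,1)·C(3,2) = 1 + 9 = 10.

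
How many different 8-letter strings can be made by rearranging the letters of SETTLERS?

5040

SETTLERS has 8 letters with E appearing twice, S appearing twice, and T appearing twice.
Dividing 8! = 40320 by 2!·2!·2! = 8 for the repeated letters gives 5040.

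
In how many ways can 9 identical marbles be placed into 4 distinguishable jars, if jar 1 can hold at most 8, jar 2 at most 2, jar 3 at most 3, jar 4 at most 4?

Without the upper bounds there are C(12,3) = 220 ways to split 9 among 4 jars.
Subtract solutions that violate a single cap (substitute x_i' = x_i − (cap_i+1)): x_1 ≥ 9 gives C(3,3) = 1; x_2 ≥ 3 gives C(9,3) = 84; x_3 ≥ 4 gives C(8,3) = 56; x_4 ≥ 5 gives C(7,3) = 35. Together 176.
Add back pairs where two caps are both exceeded: 0 + 0 + 0 + 10 + 4 + 1 = 15.
By inclusion–exclusion the count is 220 − 176 + 15 = 59.

59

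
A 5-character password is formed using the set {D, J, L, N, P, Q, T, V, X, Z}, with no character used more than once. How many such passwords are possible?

30240

This is a permutation of 5 out of 10: P(10,5) = 10!/5!.
10 × 9 × 8 × 7 × 6 = 30240.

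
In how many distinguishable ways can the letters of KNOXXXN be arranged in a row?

KNOXXXN has 7 letters with N appearing twice and X appearing 3 times.
So there are 7! / (3!·2!) = 420 distinguishable arrangements.

420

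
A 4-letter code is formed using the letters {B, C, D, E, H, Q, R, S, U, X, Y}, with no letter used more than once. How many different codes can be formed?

7920

This is a permutation of 4 out of 11: P(11,4) = 11!/7!.
That product is 11 × 10 × 9 × 8 = 7920.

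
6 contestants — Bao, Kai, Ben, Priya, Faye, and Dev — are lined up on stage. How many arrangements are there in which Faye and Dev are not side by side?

Of the 6! = 720 arrangements, those with Faye and Dev adjacent number 2 × 5! = 240 (treat the pair as a block with 2 internal orders).
Complementary counting: 720 − 240 = 480.

480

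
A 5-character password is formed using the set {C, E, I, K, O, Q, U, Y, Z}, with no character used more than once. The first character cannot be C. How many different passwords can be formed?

The first character has 9−1 = 8 choices (anything except C).
The remaining 4 characters are filled from the other 8 symbols without repetition: 8 × 7 × 6 × 5 = 1680.
Total: 8 × 1680 = 13440.

13440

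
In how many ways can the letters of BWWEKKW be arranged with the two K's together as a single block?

Treat the 2 copies of K as a single block. The multiset to arrange is then {KK, B, E, W, W, W}, 6 items in all.
That gives (6)!/(3!) = 120 arrangements.

120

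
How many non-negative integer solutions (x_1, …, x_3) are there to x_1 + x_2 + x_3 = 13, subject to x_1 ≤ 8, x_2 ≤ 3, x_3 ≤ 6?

By stars and bars, unrestricted non-negative solutions to x_1+…+x_3 = 13 number C(13+2,2) = 105.
Subtract solutions that violate a single cap (substitute x_i' = x_i − (cap_i+1)): x_1 ≥ 9 gives C(6,2) = 15; x_2 ≥ 4 gives C(11,2) = 55; x_3 ≥ 7 gives C(8,2) = 28. Together 98.
Add back pairs where two caps are both exceeded: 1 + 0 + 6 = 7.
By inclusion–exclusion the count is 105 − 98 + 7 = 14.

14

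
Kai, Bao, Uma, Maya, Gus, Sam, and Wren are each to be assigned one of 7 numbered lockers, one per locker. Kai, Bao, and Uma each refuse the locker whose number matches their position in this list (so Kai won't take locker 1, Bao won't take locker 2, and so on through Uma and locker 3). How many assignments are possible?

Let Aᵢ (for i ∈ {1, 2, 3}) be the placements that put person i in their forbidden locker. Any j of these fix j positions, leaving (7−j)! ways to fill the rest, and there are C(3,j) ways to pick which j.
By inclusion–exclusion, the number of valid placements is Σ_{j=0}^{3} (−1)^j C(3,j)·(7−j)!.
Computing: 5040 − 2160 + 360 − 24 = 3216.

3216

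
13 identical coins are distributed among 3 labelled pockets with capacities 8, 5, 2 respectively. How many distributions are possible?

6

Ignoring the caps, the number of non-negative solutions to x_1+…+x_3 = 13 is C(15,2) = 105.
Subtract solutions that violate a single cap (substitute x_i' = x_i − (cap_i+1)): x_1 ≥ 9 gives C(6,2) = 15; x_2 ≥ 6 gives C(9,2) = 36; x_3 ≥ 3 gives C(12,2) = 66. Together 117.
Add back pairs where two caps are both exceeded: 0 + 3 + 15 = 18.
By inclusion–exclusion the count is 105 − 117 + 18 = 6.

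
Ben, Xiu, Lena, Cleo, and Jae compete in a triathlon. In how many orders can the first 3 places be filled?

There are 5 choices for 1st place, 4 for 2nd, and 3 for 3rd.
That gives 5 × 4 × 3 = 60.

60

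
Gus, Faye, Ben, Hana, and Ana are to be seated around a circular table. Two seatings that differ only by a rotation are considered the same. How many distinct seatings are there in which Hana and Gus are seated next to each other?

12

Treat {Hana, Gus} as one unit (2 internal orders) and seat the resulting 4 units around the table: (3)! circular arrangements.
So 2 × (3)! = 2 × 6 = 12.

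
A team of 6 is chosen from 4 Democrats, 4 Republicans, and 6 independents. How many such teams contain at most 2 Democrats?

2478

Split by how many Democrats are chosen (0 through 2).
Sum: C(4,0)·C(10,6) + C(4,1)·C(10,5) + C(4,2)·C(10,4) = 210 + 1008 + 1260 = 2478.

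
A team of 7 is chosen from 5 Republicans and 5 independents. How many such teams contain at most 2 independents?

Split by how many independents are chosen (0 through 2).
Sum: C(5,0)·C(5,7) + C(5,1)·C(5,6) + C(5,2)·C(5,5) = 0 + 0 + 10 = 10.

10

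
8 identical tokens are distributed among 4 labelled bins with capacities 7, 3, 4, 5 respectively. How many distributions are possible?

99

Ignoring the caps, the number of non-negative solutions to x_1+…+x_4 = 8 is C(11,3) = 165.
Subtract solutions that violate a single cap (substitute x_i' = x_i − (cap_i+1)): x_1 ≥ 8 gives C(3,3) = 1; x_2 ≥ 4 gives C(7,3) = 35; x_3 ≥ 5 gives C(6,3) = 20; x_4 ≥ 6 gives C(5,3) = 10. Together 66.
No two caps can be exceeded simultaneously, so the pair terms are all 0.
By inclusion–exclusion the count is 165 − 66 + 0 = 99.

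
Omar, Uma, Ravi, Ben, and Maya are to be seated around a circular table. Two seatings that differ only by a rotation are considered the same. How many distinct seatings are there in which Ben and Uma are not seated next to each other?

12

All circular seatings of 5 people number (4)! = 24.
Those with Ben next to Uma: fuse the pair into one unit and seat 4 units around a circle — 2·(3)! = 12.
Subtracting, 24 − 12 = 12.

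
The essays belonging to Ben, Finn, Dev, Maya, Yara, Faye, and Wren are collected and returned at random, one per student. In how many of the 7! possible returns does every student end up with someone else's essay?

1854

Let Aᵢ be the assignments in which student i gets their own essay. We want the size of the complement of A₁∪…∪A_7.
By inclusion–exclusion this is Σ_{j=0}^{7} (−1)^j C(7,j)·(7−j)!.
Computing: 5040 − 5040 + 2520 − 840 + 210 − 42 + 7 − 1 = 1854.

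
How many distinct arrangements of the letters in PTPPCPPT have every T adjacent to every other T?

Treat the 2 copies of T as a single block. The multiset to arrange is then {TT, C, P, P, P, P, P}, 7 items in all.
That gives (7)!/(5!) = 42 arrangements.

42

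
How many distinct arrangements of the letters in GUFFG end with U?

6

Fix U in the last position and arrange the remaining 4 letters.
Those 4 letters have F appearing twice and G appearing twice, giving (4)!/(2!·2!) = 6.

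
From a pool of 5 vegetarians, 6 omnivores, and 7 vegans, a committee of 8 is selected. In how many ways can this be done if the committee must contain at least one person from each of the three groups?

41811

Unrestricted: C(18,8) = 43758 ways to pick any 8 of the 18.
Subtract selections that omit an entire group: no vegetarians → C(13,8) = 1287; no omnivores → C(12,8) = 495; no vegans → C(11,8) = 165.
Add back selections omitting two groups (i.e. drawn from a single group): C(5,8) + C(6,8) + C(7,8) = 0.
By inclusion–exclusion: 43758 − 1947 + 0 = 41811.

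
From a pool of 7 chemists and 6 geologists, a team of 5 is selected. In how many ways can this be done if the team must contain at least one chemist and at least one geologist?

With no constraint there are C(13,5) = 1287 possible selections.
Selections missing a whole group: no chemists → C(6,5) = 6; no geologists → C(7,5) = 21.
Both groups omitted at once is impossible, so 1287 − 27 = 1260.

1260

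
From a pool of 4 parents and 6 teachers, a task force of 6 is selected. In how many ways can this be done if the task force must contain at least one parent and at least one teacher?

209

With no constraint there are C(10,6) = 210 possible selections.
Subtract selections that omit an entire group: no parents → C(6,6) = 1; no teachers → C(4,6) = 0.
Both groups omitted at once is impossible, so 210 − 1 = 209.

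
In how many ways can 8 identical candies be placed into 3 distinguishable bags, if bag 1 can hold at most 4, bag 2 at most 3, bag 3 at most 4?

Without the upper bounds there are C(10,2) = 45 ways to split 8 among 3 bags.
Subtract solutions that violate a single cap (substitute x_i' = x_i − (cap_i+1)): x_1 ≥ 5 gives C(5,2) = 10; x_2 ≥ 4 gives C(6,2) = 15; x_3 ≥ 5 gives C(5,2) = 10. Together 35.
No two caps can be exceeded simultaneously, so the pair terms are all 0.
By inclusion–exclusion the count is 45 − 35 + 0 = 10.

10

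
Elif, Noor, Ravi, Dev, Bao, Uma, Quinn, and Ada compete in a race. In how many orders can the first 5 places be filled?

There are 8 choices for 1st place, 7 for 2nd, and so on down to 4 for position 5.
That gives 8 × 7 × 6 × 5 × 4 = 6720.

6720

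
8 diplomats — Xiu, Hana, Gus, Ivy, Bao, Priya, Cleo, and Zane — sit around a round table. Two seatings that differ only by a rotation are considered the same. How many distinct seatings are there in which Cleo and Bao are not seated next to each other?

All circular seatings of 8 people number (7)! = 5040.
Those with Cleo next to Bao: fuse the pair into one unit and seat 7 units around a circle — 2·(6)! = 1440.
Subtracting, 5040 − 1440 = 3600.

3600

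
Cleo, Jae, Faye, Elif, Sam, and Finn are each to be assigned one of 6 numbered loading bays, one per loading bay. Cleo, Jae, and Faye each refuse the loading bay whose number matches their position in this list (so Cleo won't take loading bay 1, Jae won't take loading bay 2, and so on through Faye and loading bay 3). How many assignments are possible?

426

Let Aᵢ (for i ∈ {1, 2, 3}) be the placements that put person i in their forbidden loading bay. Any j of these fix j positions, leaving (6−j)! ways to fill the rest, and there are C(3,j) ways to pick which j.
By inclusion–exclusion, the number of valid placements is Σ_{j=0}^{3} (−1)^j C(3,j)·(6−j)!.
Computing: 720 − 360 + 72 − 6 = 426.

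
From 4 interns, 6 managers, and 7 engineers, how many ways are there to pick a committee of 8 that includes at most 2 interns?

Split by how many interns are chosen (0 through 2).
Sum: C(4,0)·C(13,8) + C(4,1)·C(13,7) + C(4,2)·C(13,6) = 1287 + 6864 + 10296 = 18447.

18447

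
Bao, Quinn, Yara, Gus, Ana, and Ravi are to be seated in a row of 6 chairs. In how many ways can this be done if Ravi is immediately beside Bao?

Place the 4 others and the Ravi-Bao pair as 5 objects in a line; the pair has 2 internal arrangements.
So the count is 2·(5)! = 240.

240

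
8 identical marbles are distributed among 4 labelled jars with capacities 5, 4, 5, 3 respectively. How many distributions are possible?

By stars and bars, unrestricted non-negative solutions to x_1+…+x_4 = 8 number C(8+3,3) = 165.
Subtract solutions that violate a single cap (substitute x_i' = x_i − (cap_i+1)): x_1 ≥ 6 gives C(5,3) = 10; x_2 ≥ 5 gives C(6,3) = 20; x_3 ≥ 6 gives C(5,3) = 10; x_4 ≥ 4 gives C(7,3) = 35. Together 75.
No two caps can be exceeded simultaneously, so the pair terms are all 0.
By inclusion–exclusion the count is 165 − 75 + 0 = 90.

90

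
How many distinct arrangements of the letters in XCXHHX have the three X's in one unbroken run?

Treat the 3 copies of X as a single block. The multiset to arrange is then {XXX, C, H, H}, 4 items in all.
That gives (4)!/(2!) = 12 arrangements.

12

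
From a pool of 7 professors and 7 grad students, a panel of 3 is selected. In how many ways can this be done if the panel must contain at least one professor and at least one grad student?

294

With no constraint there are C(14,3) = 364 possible selections.
Selections missing a whole group: no professors → C(7,3) = 35; no grad students → C(7,3) = 35.
Both groups omitted at once is impossible, so 364 − 70 = 294.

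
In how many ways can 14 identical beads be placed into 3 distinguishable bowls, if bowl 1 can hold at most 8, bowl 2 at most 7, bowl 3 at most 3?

14

Ignoring the caps, the number of non-negative solutions to x_1+…+x_3 = 14 is C(16,2) = 120.
Subtract solutions that violate a single cap (substitute x_i' = x_i − (cap_i+1)): x_1 ≥ 9 gives C(7,2) = 21; x_2 ≥ 8 gives C(8,2) = 28; x_3 ≥ 4 gives C(12,2) = 66. Together 115.
Add back pairs where two caps are both exceeded: 0 + 3 + 6 = 9.
By inclusion–exclusion the count is 120 − 115 + 9 = 14.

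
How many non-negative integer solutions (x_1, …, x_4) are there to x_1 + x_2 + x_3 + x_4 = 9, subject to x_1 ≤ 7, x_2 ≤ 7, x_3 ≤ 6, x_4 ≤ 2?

Ignoring the caps, the number of non-negative solutions to x_1+…+x_4 = 9 is C(12,3) = 220.
Subtract solutions that violate a single cap (substitute x_i' = x_i − (cap_i+1)): x_1 ≥ 8 gives C(4,3) = 4; x_2 ≥ 8 gives C(4,3) = 4; x_3 ≥ 7 gives C(5,3) = 10; x_4 ≥ 3 gives C(9,3) = 84. Together 102.
No two caps can be exceeded simultaneously, so the pair terms are all 0.
By inclusion–exclusion the count is 220 − 102 + 0 = 118.

118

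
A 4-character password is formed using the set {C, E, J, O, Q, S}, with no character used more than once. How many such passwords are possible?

360

Choose and order 4 of the 6 symbols: the first character has 6 options, the next 5, then 4, 3.
That product is 6 × 5 × 4 × 3 = 360.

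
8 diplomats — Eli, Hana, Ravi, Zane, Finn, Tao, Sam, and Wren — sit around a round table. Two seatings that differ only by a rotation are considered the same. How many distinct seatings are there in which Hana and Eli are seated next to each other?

1440

Glue Hana and Eli into a block (2 internal orders). Seating 7 units around a circle gives (6)! arrangements.
So 2 × (6)! = 2 × 720 = 1440.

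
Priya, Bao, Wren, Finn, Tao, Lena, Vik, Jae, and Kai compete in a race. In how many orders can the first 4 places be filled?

3024

This is an ordered selection of 4 from 9: P(9,4).
That gives 9 × 8 × 7 × 6 = 3024.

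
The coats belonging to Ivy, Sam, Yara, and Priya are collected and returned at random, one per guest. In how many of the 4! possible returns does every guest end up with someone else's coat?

Let Aᵢ be the assignments in which guest i gets their own coat. We want the size of the complement of A₁∪…∪A_4.
By inclusion–exclusion this is Σ_{j=0}^{4} (−1)^j C(4,j)·(4−j)!.
Computing: 24 − 24 + 12 − 4 + 1 = 9.

9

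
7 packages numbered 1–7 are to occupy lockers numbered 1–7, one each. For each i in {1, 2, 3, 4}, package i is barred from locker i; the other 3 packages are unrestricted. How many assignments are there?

Let Aᵢ (for 1 ≤ i ≤ 4) be the placements that put package i in its forbidden locker. Any j of these fix j positions, leaving (7−j)! ways to fill the rest, and there are C(4,j) ways to pick which j.
By inclusion–exclusion, the number of valid placements is Σ_{j=0}^{4} (−1)^j C(4,j)·(7−j)!.
Computing: 5040 − 2880 + 720 − 96 + 6 = 2790.

2790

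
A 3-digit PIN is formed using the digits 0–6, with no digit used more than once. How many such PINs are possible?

210

This is a permutation of 3 out of 7: P(7,3) = 7!/4!.
7 × 6 × 5 = 210.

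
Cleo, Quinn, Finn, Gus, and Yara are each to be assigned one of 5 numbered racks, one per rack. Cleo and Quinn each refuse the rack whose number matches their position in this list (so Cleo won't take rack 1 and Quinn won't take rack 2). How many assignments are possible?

78

Let Aᵢ (for i ∈ {1, 2}) be the placements that put person i in their forbidden rack. Any j of these fix j positions, leaving (5−j)! ways to fill the rest, and there are C(2,j) ways to pick which j.
By inclusion–exclusion, the number of valid placements is Σ_{j=0}^{2} (−1)^j C(2,j)·(5−j)!.
Computing: 120 − 48 + 6 = 78.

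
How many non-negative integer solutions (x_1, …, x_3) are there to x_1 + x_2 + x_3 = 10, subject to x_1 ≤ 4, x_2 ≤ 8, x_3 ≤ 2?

12

Without the upper bounds there are C(12,2) = 66 ways to split 10 among 3 variables.
Subtract solutions that violate a single cap (substitute x_i' = x_i − (cap_i+1)): x_1 ≥ 5 gives C(7,2) = 21; x_2 ≥ 9 gives C(3,2) = 3; x_3 ≥ 3 gives C(9,2) = 36. Together 60.
Add back pairs where two caps are both exceeded: 0 + 6 + 0 = 6.
By inclusion–exclusion the count is 66 − 60 + 6 = 12.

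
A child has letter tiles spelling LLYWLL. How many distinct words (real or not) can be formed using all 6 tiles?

30

The 6 letters of LLYWLL have repeats: L appearing 4 times.
So there are 6! / (4!) = 30 distinguishable arrangements.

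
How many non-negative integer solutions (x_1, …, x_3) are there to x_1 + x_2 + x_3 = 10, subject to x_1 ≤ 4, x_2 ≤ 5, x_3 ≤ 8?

27

Ignoring the caps, the number of non-negative solutions to x_1+…+x_3 = 10 is C(12,2) = 66.
Subtract solutions that violate a single cap (substitute x_i' = x_i − (cap_i+1)): x_1 ≥ 5 gives C(7,2) = 21; x_2 ≥ 6 gives C(6,2) = 15; x_3 ≥ 9 gives C(3,2) = 3. Together 39.
No two caps can be exceeded simultaneously, so the pair terms are all 0.
By inclusion–exclusion the count is 66 − 39 + 0 = 27.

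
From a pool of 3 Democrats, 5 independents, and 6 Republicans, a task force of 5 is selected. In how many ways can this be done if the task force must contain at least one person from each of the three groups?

1365

Unrestricted: C(14,5) = 2002 ways to pick any 5 of the 14.
Selections missing a whole group: no Democrats → C(11,5) = 462; no independents → C(9,5) = 126; no Republicans → C(8,5) = 56.
Add back selections omitting two groups (i.e. drawn from a single group): C(3,5) + C(5,5) + C(6,5) = 7.
By inclusion–exclusion: 2002 − 644 + 7 = 1365.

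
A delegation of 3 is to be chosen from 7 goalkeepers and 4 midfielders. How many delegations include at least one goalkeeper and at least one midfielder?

With no constraint there are C(11,3) = 165 possible selections.
Subtract selections that omit an entire group: no goalkeepers → C(4,3) = 4; no midfielders → C(7,3) = 35.
Both groups omitted at once is impossible, so 165 − 39 = 126.

126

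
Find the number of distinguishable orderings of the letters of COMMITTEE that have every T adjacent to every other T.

10080

Treat the 2 copies of T as a single block. The multiset to arrange is then {TT, C, E, E, I, M, M, O}, 8 items in all.
That gives (8)!/(2!·2!) = 10080 arrangements.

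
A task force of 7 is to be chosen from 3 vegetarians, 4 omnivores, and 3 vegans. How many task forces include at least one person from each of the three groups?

Unrestricted: C(10,7) = 120 ways to pick any 7 of the 10.
Selections missing a whole group: no vegetarians → C(7,7) = 1; no omnivores → C(6,7) = 0; no vegans → C(7,7) = 1.
Add back selections omitting two groups (i.e. drawn from a single group): C(3,7) + C(4,7) + C(3,7) = 0.
By inclusion–exclusion: 120 − 2 + 0 = 118.

118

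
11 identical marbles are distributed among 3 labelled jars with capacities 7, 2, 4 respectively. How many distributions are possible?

6

Ignoring the caps, the number of non-negative solutions to x_1+…+x_3 = 11 is C(13,2) = 78.
Subtract solutions that violate a single cap (substitute x_i' = x_i − (cap_i+1)): x_1 ≥ 8 gives C(5,2) = 10; x_2 ≥ 3 gives C(10,2) = 45; x_3 ≥ 5 gives C(8,2) = 28. Together 83.
Add back pairs where two caps are both exceeded: 1 + 0 + 10 = 11.
By inclusion–exclusion the count is 78 − 83 + 11 = 6.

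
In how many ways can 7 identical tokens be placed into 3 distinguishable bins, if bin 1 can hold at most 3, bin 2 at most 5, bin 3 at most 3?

13

Without the upper bounds there are C(9,2) = 36 ways to split 7 among 3 bins.
Subtract solutions that violate a single cap (substitute x_i' = x_i − (cap_i+1)): x_1 ≥ 4 gives C(5,2) = 10; x_2 ≥ 6 gives C(3,2) = 3; x_3 ≥ 4 gives C(5,2) = 10. Together 23.
No two caps can be exceeded simultaneously, so the pair terms are all 0.
By inclusion–exclusion the count is 36 − 23 + 0 = 13.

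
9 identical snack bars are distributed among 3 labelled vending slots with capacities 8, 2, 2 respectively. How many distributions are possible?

8

Without the upper bounds there are C(11,2) = 55 ways to split 9 among 3 vending slots.
Subtract solutions that violate a single cap (substitute x_i' = x_i − (cap_i+1)): x_1 ≥ 9 gives C(2,2) = 1; x_2 ≥ 3 gives C(8,2) = 28; x_3 ≥ 3 gives C(8,2) = 28. Together 57.
Add back pairs where two caps are both exceeded: 0 + 0 + 10 = 10.
By inclusion–exclusion the count is 55 − 57 + 10 = 8.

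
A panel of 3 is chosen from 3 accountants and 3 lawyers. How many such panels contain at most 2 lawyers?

Split by how many lawyers are chosen (0 through 2).
Sum: C(3,0)·C(3,3) + C(3,1)·C(3,2) + C(3,2)·C(3,1) = 1 + 9 + 9 = 19.

19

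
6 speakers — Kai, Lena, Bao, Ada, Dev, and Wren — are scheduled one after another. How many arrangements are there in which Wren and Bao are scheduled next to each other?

Glue Wren and Bao into one block (2 internal orders), leaving 5 units to arrange in a row.
That gives 2 × 5! = 2 × 120 = 240.

240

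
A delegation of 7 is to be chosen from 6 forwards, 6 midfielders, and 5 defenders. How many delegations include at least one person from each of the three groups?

17996

Total 7-person selections from all 17: C(17,7) = 19448.
Selections missing a whole group: no forwards → C(11,7) = 330; no midfielders → C(11,7) = 330; no defenders → C(12,7) = 792.
Add back selections omitting two groups (i.e. drawn from a single group): C(6,7) + C(6,7) + C(5,7) = 0.
By inclusion–exclusion: 19448 − 1452 + 0 = 17996.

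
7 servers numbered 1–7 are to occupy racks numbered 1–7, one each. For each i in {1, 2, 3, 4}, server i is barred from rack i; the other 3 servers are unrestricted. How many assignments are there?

Let Aᵢ (for 1 ≤ i ≤ 4) be the placements that put server i in its forbidden rack. Any j of these fix j positions, leaving (7−j)! ways to fill the rest, and there are C(4,j) ways to pick which j.
By inclusion–exclusion, the number of valid placements is Σ_{j=0}^{4} (−1)^j C(4,j)·(7−j)!.
Computing: 5040 − 2880 + 720 − 96 + 6 = 2790.

2790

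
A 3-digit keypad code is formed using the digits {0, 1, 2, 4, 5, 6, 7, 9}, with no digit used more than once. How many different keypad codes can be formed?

336

This is a permutation of 3 out of 8: P(8,3) = 8!/5!.
That product is 8 × 7 × 6 = 336.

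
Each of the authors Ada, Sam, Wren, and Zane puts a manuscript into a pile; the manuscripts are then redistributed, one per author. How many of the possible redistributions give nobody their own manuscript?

9

Count assignments avoiding every fixed point. For any j of the 4 authors fixed to their own manuscript, the other 4−j can be arranged in (4−j)! ways.
By inclusion–exclusion this is Σ_{j=0}^{4} (−1)^j C(4,j)·(4−j)!.
Computing: 24 − 24 + 12 − 4 + 1 = 9.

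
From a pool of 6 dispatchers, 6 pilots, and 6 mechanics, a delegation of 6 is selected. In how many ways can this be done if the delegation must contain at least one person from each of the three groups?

Unrestricted: C(18,6) = 18564 ways to pick any 6 of the 18.
Subtract selections that omit an entire group: no dispatchers → C(12,6) = 924; no pilots → C(12,6) = 924; no mechanics → C(12,6) = 924.
Add back selections omitting two groups (i.e. drawn from a single group): C(6,6) + C(6,6) + C(6,6) = 3.
By inclusion–exclusion: 18564 − 2772 + 3 = 15795.

15795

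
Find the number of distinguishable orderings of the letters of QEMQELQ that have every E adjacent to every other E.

120

Treat the 2 copies of E as a single block. The multiset to arrange is then {EE, L, M, Q, Q, Q}, 6 items in all.
That gives (6)!/(3!) = 120 arrangements.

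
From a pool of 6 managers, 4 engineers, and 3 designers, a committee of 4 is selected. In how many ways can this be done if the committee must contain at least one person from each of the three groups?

360

With no constraint there are C(13,4) = 715 possible selections.
Selections missing a whole group: no managers → C(7,4) = 35; no engineers → C(9,4) = 126; no designers → C(10,4) = 210.
Add back selections omitting two groups (i.e. drawn from a single group): C(6,4) + C(4,4) + C(3,4) = 16.
By inclusion–exclusion: 715 − 371 + 16 = 360.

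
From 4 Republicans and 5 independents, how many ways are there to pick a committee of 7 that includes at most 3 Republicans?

26

Split by how many Republicans are chosen (0 through 3).
Sum: C(4,0)·C(5,7) + C(4,1)·C(5,6) + C(4,2)·C(5,5) + C(4,3)·C(5,4) = 0 + 0 + 6 + 20 = 26.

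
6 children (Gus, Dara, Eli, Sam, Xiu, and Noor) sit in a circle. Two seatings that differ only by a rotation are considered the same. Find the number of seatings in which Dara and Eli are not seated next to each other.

Without the restriction there are (5)! = 120 seatings.
Seatings with Dara beside Eli: treat them as a block with 2 internal orders, giving 2 × (4)! = 48.
Subtracting, 120 − 48 = 72.

72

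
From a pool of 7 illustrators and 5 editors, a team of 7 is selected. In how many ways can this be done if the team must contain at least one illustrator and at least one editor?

With no constraint there are C(12,7) = 792 possible selections.
Selections missing a whole group: no illustrators → C(5,7) = 0; no editors → C(7,7) = 1.
Both groups omitted at once is impossible, so 792 − 1 = 791.

791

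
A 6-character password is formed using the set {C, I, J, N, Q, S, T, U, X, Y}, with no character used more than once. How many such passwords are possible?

151200

This is a permutation of 6 out of 10: P(10,6) = 10!/4!.
That product is 10 × 9 × 8 × 7 × 6 × 5 = 151200.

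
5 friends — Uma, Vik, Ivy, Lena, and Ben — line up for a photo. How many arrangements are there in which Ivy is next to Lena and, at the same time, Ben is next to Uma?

24

Treat {Ivy,Lena} as one block (2 orders) and {Ben,Uma} as another (2 orders).
That leaves 3 units to arrange: 2 × 2 × 3! = 4 × 6 = 24.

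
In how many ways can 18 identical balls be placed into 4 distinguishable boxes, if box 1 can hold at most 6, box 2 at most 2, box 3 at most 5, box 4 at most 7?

10

Without the upper bounds there are C(21,3) = 1330 ways to split 18 among 4 boxes.
Subtract solutions that violate a single cap (substitute x_i' = x_i − (cap_i+1)): x_1 ≥ 7 gives C(14,3) = 364; x_2 ≥ 3 gives C(18,3) = 816; x_3 ≥ 6 gives C(15,3) = 455; x_4 ≥ 8 gives C(13,3) = 286. Together 1921.
Add back pairs where two caps are both exceeded: 165 + 56 + 20 + 220 + 120 + 35 = 616.
Subtract triples: 10 + 1 + 0 + 4 = 15.
By inclusion–exclusion the count is 1330 − 1921 + 616 − 15 = 10.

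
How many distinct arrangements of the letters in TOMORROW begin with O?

With the first slot taken by O, it remains to arrange the other 7 letters (TMORROW).
Those 7 letters have O appearing twice and R appearing twice, giving (7)!/(2!·2!) = 1260.

1260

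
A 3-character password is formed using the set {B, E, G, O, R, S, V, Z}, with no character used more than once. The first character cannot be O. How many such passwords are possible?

294

The first character has 8−1 = 7 choices (anything except O).
The remaining 2 characters are filled from the other 7 symbols without repetition: 7 × 6 = 42.
Total: 7 × 42 = 294.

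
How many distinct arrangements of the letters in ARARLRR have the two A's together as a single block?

30

Treat the 2 copies of A as a single block. The multiset to arrange is then {AA, L, R, R, R, R}, 6 items in all.
That gives (6)!/(4!) = 30 arrangements.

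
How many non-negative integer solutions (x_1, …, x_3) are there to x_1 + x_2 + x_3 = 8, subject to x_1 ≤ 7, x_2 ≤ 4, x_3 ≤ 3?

19

By stars and bars, unrestricted non-negative solutions to x_1+…+x_3 = 8 number C(8+2,2) = 45.
Subtract solutions that violate a single cap (substitute x_i' = x_i − (cap_i+1)): x_1 ≥ 8 gives C(2,2) = 1; x_2 ≥ 5 gives C(5,2) = 10; x_3 ≥ 4 gives C(6,2) = 15. Together 26.
No two caps can be exceeded simultaneously, so the pair terms are all 0.
By inclusion–exclusion the count is 45 − 26 + 0 = 19.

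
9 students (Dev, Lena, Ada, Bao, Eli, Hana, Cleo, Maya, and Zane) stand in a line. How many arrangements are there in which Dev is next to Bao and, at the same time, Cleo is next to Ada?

20160

Treat {Dev,Bao} as one block (2 orders) and {Cleo,Ada} as another (2 orders).
That leaves 7 units to arrange: 2 × 2 × 7! = 4 × 5040 = 20160.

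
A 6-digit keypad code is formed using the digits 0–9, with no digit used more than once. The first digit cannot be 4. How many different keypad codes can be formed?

136080

The first digit has 10−1 = 9 choices (anything except 4).
The remaining 5 digits are filled from the other 9 symbols without repetition: 9 × 8 × 7 × 6 × 5 = 15120.
Total: 9 × 15120 = 136080.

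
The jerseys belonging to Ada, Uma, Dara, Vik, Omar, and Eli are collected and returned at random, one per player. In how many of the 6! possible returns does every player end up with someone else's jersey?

265

Let Aᵢ be the assignments in which player i gets their old jersey. We want the size of the complement of A₁∪…∪A_6.
By inclusion–exclusion this is Σ_{j=0}^{6} (−1)^j C(6,j)·(6−j)!.
Computing: 720 − 720 + 360 − 120 + 30 − 6 + 1 = 265.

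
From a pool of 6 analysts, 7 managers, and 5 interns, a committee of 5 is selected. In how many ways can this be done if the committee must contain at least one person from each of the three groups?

6055

Unrestricted: C(18,5) = 8568 ways to pick any 5 of the 18.
Subtract selections that omit an entire group: no analysts → C(12,5) = 792; no managers → C(11,5) = 462; no interns → C(13,5) = 1287.
Add back selections omitting two groups (i.e. drawn from a single group): C(6,5) + C(7,5) + C(5,5) = 28.
By inclusion–exclusion: 8568 − 2541 + 28 = 6055.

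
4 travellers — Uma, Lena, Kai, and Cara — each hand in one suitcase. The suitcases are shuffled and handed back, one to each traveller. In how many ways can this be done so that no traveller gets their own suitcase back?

This is the derangement count D_4: permutations of 4 items with no fixed point.
By inclusion–exclusion this is Σ_{j=0}^{4} (−1)^j C(4,j)·(4−j)!.
Computing: 24 − 24 + 12 − 4 + 1 = 9.

9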